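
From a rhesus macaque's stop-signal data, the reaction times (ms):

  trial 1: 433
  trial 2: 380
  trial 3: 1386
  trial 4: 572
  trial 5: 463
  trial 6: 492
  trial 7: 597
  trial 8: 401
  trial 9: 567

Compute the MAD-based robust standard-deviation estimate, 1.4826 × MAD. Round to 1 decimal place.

Sorted: 380, 401, 433, 463, 492, 567, 572, 597, 1386 → median = 492
|x − 492| sorted: 0, 29, 59, 75, 80, 91, 105, 112, 894 → MAD = 80
Robust SD ≈ 1.4826 × 80 = 118.608

118.6 ms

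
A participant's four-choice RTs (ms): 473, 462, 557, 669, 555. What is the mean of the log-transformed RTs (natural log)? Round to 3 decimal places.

ln(RT): 6.1591, 6.1356, 6.3226, 6.5058, 6.3190
Σ ln(RT) = 31.4420
Mean = 31.4420/5 = 6.28840

6.288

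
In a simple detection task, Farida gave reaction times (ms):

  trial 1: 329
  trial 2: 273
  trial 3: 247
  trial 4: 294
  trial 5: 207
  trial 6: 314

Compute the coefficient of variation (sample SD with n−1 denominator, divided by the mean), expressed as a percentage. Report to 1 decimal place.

n = 6, Σ = 1664, M = 277.3333
Σ(x−M)² = 10177.333; s = √(10177.333/5) = 45.1161
CV = 45.1161 / 277.3333 = 0.16268 = 16.268%

16.3%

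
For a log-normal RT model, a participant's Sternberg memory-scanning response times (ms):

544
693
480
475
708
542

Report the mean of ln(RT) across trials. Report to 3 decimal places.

6.339

ln(RT): 6.2989, 6.5410, 6.1738, 6.1633, 6.5624, 6.2953
Σ ln(RT) = 38.0348
Mean = 38.0348/6 = 6.33913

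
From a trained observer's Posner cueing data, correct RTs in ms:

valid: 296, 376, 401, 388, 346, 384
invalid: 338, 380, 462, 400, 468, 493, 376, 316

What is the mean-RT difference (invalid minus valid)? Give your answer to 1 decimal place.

M(valid) = 2191/6 = 365.167
M(invalid) = 3233/8 = 404.125
Difference = 404.125 − 365.167 = 38.958 ms

39.0 ms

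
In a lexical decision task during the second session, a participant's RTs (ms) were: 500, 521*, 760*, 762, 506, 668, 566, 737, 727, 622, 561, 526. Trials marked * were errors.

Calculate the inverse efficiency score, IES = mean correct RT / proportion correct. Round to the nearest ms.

Correct trials (n=10): 500, 762, 506, 668, 566, 737, 727, 622, 561, 526
Mean correct RT = 6175/10 = 617.5000 ms
Proportion correct = 10/12
IES = 617.5000 / (10/12) = 741.000 ms

741 ms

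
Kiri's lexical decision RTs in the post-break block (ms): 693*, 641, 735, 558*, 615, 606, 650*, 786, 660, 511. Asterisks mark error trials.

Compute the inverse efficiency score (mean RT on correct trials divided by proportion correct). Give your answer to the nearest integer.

929 ms

Correct trials (n=7): 641, 735, 615, 606, 786, 660, 511
Mean correct RT = 4554/7 = 650.5714 ms
Proportion correct = 7/10
IES = 650.5714 / (7/10) = 929.388 ms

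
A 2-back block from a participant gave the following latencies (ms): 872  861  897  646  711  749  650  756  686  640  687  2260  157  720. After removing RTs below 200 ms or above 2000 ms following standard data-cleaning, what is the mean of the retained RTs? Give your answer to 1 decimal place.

739.6 ms

Excluded: 157, 2260
Retained (n=12): Σ = 8875
Mean = 8875/12 = 739.5833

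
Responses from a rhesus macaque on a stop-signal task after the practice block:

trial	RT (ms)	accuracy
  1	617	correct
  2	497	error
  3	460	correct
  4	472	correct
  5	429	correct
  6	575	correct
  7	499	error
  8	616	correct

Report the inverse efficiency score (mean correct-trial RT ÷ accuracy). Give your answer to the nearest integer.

704 ms

Correct trials (n=6): 617, 460, 472, 429, 575, 616
Mean correct RT = 3169/6 = 528.1667 ms
Proportion correct = 6/8
IES = 528.1667 / (6/8) = 704.222 ms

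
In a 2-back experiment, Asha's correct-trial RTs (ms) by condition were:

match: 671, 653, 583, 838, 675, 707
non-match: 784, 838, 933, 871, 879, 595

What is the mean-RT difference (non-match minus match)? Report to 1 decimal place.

M(match) = 4127/6 = 687.833
M(non-match) = 4900/6 = 816.667
Difference = 816.667 − 687.833 = 128.833 ms

128.8 ms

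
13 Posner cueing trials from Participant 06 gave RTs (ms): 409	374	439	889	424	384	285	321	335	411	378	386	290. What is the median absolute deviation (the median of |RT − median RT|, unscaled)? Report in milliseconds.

Sorted: 285, 290, 321, 335, 374, 378, 384, 386, 409, 411, 424, 439, 889 → median = 384
|x − 384|: 25, 10, 55, 505, 40, 0, 99, 63, 49, 27, 6, 2, 94
Sorted deviations: 0, 2, 6, 10, 25, 27, 40, 49, 55, 63, 94, 99, 505 → MAD = 40

40 ms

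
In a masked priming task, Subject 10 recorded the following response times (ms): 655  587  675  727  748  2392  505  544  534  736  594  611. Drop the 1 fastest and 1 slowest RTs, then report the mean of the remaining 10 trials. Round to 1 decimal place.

641.1 ms

Sorted: 505, 534, 544, 587, 594, 611, 655, 675, 727, 736, 748, 2392
Drop lowest 1 (505) and highest 1 (2392)
Remaining (n=10): Σ = 6411, mean = 6411/10 = 641.100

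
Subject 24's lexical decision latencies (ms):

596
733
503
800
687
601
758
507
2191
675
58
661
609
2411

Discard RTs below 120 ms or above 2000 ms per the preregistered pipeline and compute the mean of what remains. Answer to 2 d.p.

Excluded: 58, 2191, 2411
Retained (n=11): Σ = 7130
Mean = 7130/11 = 648.1818

648.18 ms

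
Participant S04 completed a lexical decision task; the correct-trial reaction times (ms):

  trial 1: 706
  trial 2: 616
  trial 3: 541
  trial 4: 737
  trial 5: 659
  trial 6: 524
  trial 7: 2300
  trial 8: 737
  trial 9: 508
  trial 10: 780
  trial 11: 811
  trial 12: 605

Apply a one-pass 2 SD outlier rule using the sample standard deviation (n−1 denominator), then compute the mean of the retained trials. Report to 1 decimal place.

656.7 ms

n = 12, ΣRT = 9524, M = 793.667
Σ(x−M)² = 2587096.67; s = √(2587096.67/11) = 484.965
Cutoffs: 793.667 ± 2·484.965 → [-176.3, 1763.6]
Outside: 2300 → excluded.
Retained (n=11): Σ = 7224, mean = 7224/11 = 656.727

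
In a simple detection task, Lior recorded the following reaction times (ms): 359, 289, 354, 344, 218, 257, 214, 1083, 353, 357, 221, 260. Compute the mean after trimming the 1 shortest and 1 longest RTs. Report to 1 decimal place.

Sorted: 214, 218, 221, 257, 260, 289, 344, 353, 354, 357, 359, 1083
Drop lowest 1 (214) and highest 1 (1083)
Remaining (n=10): Σ = 3012, mean = 3012/10 = 301.200

301.2 ms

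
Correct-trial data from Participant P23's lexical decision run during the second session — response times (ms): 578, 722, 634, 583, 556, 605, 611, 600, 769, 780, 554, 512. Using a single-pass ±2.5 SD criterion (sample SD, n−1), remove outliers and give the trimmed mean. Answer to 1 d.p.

625.3 ms

n = 12, ΣRT = 7504, M = 625.333
Σ(x−M)² = 82014.67; s = √(82014.67/11) = 86.347
Cutoffs: 625.333 ± 2.5·86.347 → [409.5, 841.2]
No RTs fall outside the cutoffs; all 12 retained. Mean = 7504/12 = 625.333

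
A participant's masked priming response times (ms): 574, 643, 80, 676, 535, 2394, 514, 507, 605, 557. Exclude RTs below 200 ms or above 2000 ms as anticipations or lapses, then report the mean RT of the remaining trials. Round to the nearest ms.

576 ms

Excluded: 80, 2394
Retained (n=8): Σ = 4611
Mean = 4611/8 = 576.3750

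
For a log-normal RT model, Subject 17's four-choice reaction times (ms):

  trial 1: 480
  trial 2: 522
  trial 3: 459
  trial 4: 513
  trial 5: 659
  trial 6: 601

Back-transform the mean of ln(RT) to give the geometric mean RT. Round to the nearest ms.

535 ms

ln(RT): 6.1738, 6.2577, 6.1291, 6.2403, 6.4907, 6.3986
Mean ln(RT) = 37.6901/6 = 6.28168
Geometric mean = exp(6.28168) = 534.69 ms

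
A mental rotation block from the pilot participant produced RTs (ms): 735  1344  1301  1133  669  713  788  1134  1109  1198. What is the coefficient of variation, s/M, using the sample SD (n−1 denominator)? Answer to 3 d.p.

0.255

n = 10, Σ = 10124, M = 1012.4000
Σ(x−M)² = 601228.400; s = √(601228.400/9) = 258.4631
CV = 258.4631 / 1012.4000 = 0.25530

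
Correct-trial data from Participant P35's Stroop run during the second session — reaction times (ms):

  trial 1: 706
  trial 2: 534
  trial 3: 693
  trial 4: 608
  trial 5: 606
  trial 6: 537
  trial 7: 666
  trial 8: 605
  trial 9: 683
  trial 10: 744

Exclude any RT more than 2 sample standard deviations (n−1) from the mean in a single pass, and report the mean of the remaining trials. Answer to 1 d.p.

638.2 ms

n = 10, ΣRT = 6382, M = 638.200
Σ(x−M)² = 45723.60; s = √(45723.60/9) = 71.277
Cutoffs: 638.200 ± 2·71.277 → [495.6, 780.8]
No RTs fall outside the cutoffs; all 10 retained. Mean = 6382/10 = 638.200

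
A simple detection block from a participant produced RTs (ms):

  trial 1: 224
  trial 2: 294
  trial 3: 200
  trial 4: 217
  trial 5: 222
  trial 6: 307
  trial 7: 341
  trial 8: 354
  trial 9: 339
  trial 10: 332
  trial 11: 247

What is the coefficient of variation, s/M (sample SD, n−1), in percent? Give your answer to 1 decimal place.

20.9%

n = 11, Σ = 3077, M = 279.7273
Σ(x−M)² = 34264.182; s = √(34264.182/10) = 58.5356
CV = 58.5356 / 279.7273 = 0.20926 = 20.926%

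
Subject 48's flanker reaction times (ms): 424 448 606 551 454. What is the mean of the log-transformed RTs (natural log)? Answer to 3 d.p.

ln(RT): 6.0497, 6.1048, 6.4069, 6.3117, 6.1181
Σ ln(RT) = 30.9912
Mean = 30.9912/5 = 6.19825

6.198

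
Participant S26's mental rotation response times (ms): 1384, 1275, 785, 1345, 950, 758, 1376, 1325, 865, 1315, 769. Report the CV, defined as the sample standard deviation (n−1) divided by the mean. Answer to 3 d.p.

0.248

n = 11, Σ = 12147, M = 1104.2727
Σ(x−M)² = 747606.182; s = √(747606.182/10) = 273.4239
CV = 273.4239 / 1104.2727 = 0.24761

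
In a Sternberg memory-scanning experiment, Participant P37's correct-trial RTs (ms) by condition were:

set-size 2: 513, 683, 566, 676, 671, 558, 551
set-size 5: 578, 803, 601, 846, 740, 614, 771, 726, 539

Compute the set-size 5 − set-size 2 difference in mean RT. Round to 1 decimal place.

88.3 ms

M(set-size 2) = 4218/7 = 602.571
M(set-size 5) = 6218/9 = 690.889
Difference = 690.889 − 602.571 = 88.317 ms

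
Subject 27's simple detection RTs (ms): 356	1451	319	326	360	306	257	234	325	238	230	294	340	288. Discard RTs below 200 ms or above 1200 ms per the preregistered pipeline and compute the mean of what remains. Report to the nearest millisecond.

Excluded: 1451
Retained (n=13): Σ = 3873
Mean = 3873/13 = 297.9231

298 ms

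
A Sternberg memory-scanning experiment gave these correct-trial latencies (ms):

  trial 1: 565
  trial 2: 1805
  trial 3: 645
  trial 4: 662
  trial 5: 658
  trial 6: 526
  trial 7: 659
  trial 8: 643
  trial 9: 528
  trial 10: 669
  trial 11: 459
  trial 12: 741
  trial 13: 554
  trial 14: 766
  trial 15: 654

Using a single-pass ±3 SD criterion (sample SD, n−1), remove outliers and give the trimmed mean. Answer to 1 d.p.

623.5 ms

n = 15, ΣRT = 10534, M = 702.267
Σ(x−M)² = 1398706.93; s = √(1398706.93/14) = 316.082
Cutoffs: 702.267 ± 3·316.082 → [-246.0, 1650.5]
Outside: 1805 → excluded.
Retained (n=14): Σ = 8729, mean = 8729/14 = 623.500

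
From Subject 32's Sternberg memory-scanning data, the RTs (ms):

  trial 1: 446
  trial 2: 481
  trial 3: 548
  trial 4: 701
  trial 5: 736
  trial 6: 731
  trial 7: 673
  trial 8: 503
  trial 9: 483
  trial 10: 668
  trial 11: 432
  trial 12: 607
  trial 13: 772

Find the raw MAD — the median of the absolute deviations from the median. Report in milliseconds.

Sorted: 432, 446, 481, 483, 503, 548, 607, 668, 673, 701, 731, 736, 772 → median = 607
|x − 607|: 161, 126, 59, 94, 129, 124, 66, 104, 124, 61, 175, 0, 165
Sorted deviations: 0, 59, 61, 66, 94, 104, 124, 124, 126, 129, 161, 165, 175 → MAD = 124

124 ms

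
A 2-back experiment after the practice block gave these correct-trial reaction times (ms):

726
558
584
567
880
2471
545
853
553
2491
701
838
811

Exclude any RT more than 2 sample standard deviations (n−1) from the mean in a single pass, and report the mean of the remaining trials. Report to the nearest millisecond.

n = 13, ΣRT = 12578, M = 967.538
Σ(x−M)² = 5598417.23; s = √(5598417.23/12) = 683.034
Cutoffs: 967.538 ± 2·683.034 → [-398.5, 2333.6]
Outside: 2471, 2491 → excluded.
Retained (n=11): Σ = 7616, mean = 7616/11 = 692.364

692 ms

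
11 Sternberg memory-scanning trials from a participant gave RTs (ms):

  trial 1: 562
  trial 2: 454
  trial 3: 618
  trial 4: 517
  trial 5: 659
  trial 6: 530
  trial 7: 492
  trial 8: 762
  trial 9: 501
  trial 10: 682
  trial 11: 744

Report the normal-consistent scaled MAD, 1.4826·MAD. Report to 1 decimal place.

103.8 ms

Sorted: 454, 492, 501, 517, 530, 562, 618, 659, 682, 744, 762 → median = 562
|x − 562| sorted: 0, 32, 45, 56, 61, 70, 97, 108, 120, 182, 200 → MAD = 70
Robust SD ≈ 1.4826 × 70 = 103.782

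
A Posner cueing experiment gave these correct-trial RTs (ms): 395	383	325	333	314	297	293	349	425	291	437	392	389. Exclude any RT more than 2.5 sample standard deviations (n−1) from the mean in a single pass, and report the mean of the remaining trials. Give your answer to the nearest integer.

n = 13, ΣRT = 4623, M = 355.615
Σ(x−M)² = 30933.08; s = √(30933.08/12) = 50.772
Cutoffs: 355.615 ± 2.5·50.772 → [228.7, 482.5]
No RTs fall outside the cutoffs; all 13 retained. Mean = 4623/13 = 355.615

356 ms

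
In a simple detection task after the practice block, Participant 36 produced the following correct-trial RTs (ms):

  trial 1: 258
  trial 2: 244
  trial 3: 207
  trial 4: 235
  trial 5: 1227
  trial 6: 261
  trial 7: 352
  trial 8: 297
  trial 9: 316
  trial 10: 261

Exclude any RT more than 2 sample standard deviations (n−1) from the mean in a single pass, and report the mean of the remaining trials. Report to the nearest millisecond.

n = 10, ΣRT = 3658, M = 365.800
Σ(x−M)² = 839817.60; s = √(839817.60/9) = 305.472
Cutoffs: 365.800 ± 2·305.472 → [-245.1, 976.7]
Outside: 1227 → excluded.
Retained (n=9): Σ = 2431, mean = 2431/9 = 270.111

270 ms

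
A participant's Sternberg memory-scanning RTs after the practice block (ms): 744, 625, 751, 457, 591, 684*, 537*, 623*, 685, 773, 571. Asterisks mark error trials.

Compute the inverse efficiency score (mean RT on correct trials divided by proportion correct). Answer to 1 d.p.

893.2 ms

Correct trials (n=8): 744, 625, 751, 457, 591, 685, 773, 571
Mean correct RT = 5197/8 = 649.6250 ms
Proportion correct = 8/11
IES = 649.6250 / (8/11) = 893.234 ms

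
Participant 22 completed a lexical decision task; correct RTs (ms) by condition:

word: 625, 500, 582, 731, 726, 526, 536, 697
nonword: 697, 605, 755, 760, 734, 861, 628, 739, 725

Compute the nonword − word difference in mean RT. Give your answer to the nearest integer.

107 ms

M(word) = 4923/8 = 615.375
M(nonword) = 6504/9 = 722.667
Difference = 722.667 − 615.375 = 107.292 ms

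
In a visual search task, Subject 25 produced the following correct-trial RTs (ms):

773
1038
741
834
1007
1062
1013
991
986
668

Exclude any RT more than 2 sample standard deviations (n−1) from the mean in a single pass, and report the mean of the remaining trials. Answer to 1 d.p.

n = 10, ΣRT = 9113, M = 911.300
Σ(x−M)² = 183496.10; s = √(183496.10/9) = 142.788
Cutoffs: 911.300 ± 2·142.788 → [625.7, 1196.9]
No RTs fall outside the cutoffs; all 10 retained. Mean = 9113/10 = 911.300

911.3 ms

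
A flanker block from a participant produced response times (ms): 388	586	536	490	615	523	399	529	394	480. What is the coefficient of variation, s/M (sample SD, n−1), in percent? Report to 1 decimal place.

n = 10, Σ = 4940, M = 494.0000
Σ(x−M)² = 57408.000; s = √(57408.000/9) = 79.8666
CV = 79.8666 / 494.0000 = 0.16167 = 16.167%

16.2%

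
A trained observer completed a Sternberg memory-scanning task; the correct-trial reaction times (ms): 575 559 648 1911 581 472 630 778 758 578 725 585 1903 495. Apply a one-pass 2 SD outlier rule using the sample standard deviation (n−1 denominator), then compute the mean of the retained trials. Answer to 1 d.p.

615.3 ms

n = 14, ΣRT = 11198, M = 799.857
Σ(x−M)² = 2963591.71; s = √(2963591.71/13) = 477.461
Cutoffs: 799.857 ± 2·477.461 → [-155.1, 1754.8]
Outside: 1903, 1911 → excluded.
Retained (n=12): Σ = 7384, mean = 7384/12 = 615.333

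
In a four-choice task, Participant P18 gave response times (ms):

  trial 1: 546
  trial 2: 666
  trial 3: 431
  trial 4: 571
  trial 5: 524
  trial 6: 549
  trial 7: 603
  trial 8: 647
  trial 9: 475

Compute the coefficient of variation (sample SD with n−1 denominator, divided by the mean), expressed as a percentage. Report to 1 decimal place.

13.6%

n = 9, Σ = 5012, M = 556.8889
Σ(x−M)² = 46166.889; s = √(46166.889/8) = 75.9662
CV = 75.9662 / 556.8889 = 0.13641 = 13.641%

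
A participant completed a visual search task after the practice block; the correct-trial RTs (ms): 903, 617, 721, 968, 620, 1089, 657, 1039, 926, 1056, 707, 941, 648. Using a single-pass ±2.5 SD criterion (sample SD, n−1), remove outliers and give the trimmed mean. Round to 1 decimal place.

837.8 ms

n = 13, ΣRT = 10892, M = 837.846
Σ(x−M)² = 386479.69; s = √(386479.69/12) = 179.462
Cutoffs: 837.846 ± 2.5·179.462 → [389.2, 1286.5]
No RTs fall outside the cutoffs; all 13 retained. Mean = 10892/13 = 837.846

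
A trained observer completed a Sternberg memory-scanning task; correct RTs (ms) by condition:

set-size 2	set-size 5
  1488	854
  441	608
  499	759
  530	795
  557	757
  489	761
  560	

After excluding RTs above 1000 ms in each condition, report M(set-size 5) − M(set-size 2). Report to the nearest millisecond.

243 ms

set-size 2: exclude 1488
M(set-size 2) = 3076/6 = 512.667
M(set-size 5) = 4534/6 = 755.667
Difference = 755.667 − 512.667 = 243.000 ms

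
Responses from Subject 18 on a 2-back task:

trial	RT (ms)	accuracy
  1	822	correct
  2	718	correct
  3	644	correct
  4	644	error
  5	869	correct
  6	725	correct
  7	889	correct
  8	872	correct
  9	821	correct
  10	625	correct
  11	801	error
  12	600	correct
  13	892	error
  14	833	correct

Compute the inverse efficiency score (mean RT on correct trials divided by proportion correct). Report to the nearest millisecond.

974 ms

Correct trials (n=11): 822, 718, 644, 869, 725, 889, 872, 821, 625, 600, 833
Mean correct RT = 8418/11 = 765.2727 ms
Proportion correct = 11/14
IES = 765.2727 / (11/14) = 973.983 ms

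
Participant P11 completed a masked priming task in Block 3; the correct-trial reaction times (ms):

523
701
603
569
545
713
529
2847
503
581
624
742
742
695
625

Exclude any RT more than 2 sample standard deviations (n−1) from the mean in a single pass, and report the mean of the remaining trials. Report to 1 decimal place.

621.1 ms

n = 15, ΣRT = 11542, M = 769.467
Σ(x−M)² = 4716483.73; s = √(4716483.73/14) = 580.424
Cutoffs: 769.467 ± 2·580.424 → [-391.4, 1930.3]
Outside: 2847 → excluded.
Retained (n=14): Σ = 8695, mean = 8695/14 = 621.071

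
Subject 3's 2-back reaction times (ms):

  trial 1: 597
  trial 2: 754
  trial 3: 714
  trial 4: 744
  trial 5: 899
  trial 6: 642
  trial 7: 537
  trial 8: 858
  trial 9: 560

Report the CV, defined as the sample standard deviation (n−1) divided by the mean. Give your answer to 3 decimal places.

n = 9, Σ = 6305, M = 700.5556
Σ(x−M)² = 129752.222; s = √(129752.222/8) = 127.3539
CV = 127.3539 / 700.5556 = 0.18179

0.182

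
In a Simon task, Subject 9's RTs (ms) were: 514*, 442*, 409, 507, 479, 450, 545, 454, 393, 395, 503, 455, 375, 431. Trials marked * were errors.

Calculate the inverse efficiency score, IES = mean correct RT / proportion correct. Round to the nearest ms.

525 ms

Correct trials (n=12): 409, 507, 479, 450, 545, 454, 393, 395, 503, 455, 375, 431
Mean correct RT = 5396/12 = 449.6667 ms
Proportion correct = 12/14
IES = 449.6667 / (12/14) = 524.611 ms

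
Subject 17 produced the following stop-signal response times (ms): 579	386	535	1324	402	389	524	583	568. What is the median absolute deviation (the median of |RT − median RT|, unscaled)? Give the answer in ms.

48 ms

Sorted: 386, 389, 402, 524, 535, 568, 579, 583, 1324 → median = 535
|x − 535|: 44, 149, 0, 789, 133, 146, 11, 48, 33
Sorted deviations: 0, 11, 33, 44, 48, 133, 146, 149, 789 → MAD = 48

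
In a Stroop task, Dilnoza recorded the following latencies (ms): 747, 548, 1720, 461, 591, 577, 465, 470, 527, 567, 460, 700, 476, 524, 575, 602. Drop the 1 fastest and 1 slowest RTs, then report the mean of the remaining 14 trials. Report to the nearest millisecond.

Sorted: 460, 461, 465, 470, 476, 524, 527, 548, 567, 575, 577, 591, 602, 700, 747, 1720
Drop lowest 1 (460) and highest 1 (1720)
Remaining (n=14): Σ = 7830, mean = 7830/14 = 559.286

559 ms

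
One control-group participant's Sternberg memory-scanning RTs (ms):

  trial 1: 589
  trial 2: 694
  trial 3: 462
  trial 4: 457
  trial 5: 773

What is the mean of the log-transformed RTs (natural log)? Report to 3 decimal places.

6.366

ln(RT): 6.3784, 6.5425, 6.1356, 6.1247, 6.6503
Σ ln(RT) = 31.8314
Mean = 31.8314/5 = 6.36629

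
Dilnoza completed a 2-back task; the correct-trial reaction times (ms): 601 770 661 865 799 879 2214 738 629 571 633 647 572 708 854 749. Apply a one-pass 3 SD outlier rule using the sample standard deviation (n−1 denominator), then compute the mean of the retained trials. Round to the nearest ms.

712 ms

n = 16, ΣRT = 12890, M = 805.625
Σ(x−M)² = 2271967.75; s = √(2271967.75/15) = 389.184
Cutoffs: 805.625 ± 3·389.184 → [-361.9, 1973.2]
Outside: 2214 → excluded.
Retained (n=15): Σ = 10676, mean = 10676/15 = 711.733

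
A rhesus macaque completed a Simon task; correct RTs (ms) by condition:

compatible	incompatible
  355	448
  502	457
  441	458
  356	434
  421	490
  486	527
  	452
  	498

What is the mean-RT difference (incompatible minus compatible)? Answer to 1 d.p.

43.7 ms

M(compatible) = 2561/6 = 426.833
M(incompatible) = 3764/8 = 470.500
Difference = 470.500 − 426.833 = 43.667 ms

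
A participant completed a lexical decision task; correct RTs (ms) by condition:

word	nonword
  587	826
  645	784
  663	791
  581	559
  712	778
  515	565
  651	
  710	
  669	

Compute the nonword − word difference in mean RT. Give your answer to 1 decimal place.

80.2 ms

M(word) = 5733/9 = 637.000
M(nonword) = 4303/6 = 717.167
Difference = 717.167 − 637.000 = 80.167 ms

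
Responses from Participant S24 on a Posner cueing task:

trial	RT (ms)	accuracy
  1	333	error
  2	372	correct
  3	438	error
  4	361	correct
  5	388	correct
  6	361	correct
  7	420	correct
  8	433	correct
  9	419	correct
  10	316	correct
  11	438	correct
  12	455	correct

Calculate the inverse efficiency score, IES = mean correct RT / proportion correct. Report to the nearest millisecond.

Correct trials (n=10): 372, 361, 388, 361, 420, 433, 419, 316, 438, 455
Mean correct RT = 3963/10 = 396.3000 ms
Proportion correct = 10/12
IES = 396.3000 / (10/12) = 475.560 ms

476 ms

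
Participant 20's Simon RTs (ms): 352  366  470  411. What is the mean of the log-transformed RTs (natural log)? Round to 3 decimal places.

ln(RT): 5.8636, 5.9026, 6.1527, 6.0186
Σ ln(RT) = 23.9376
Mean = 23.9376/4 = 5.98440

5.984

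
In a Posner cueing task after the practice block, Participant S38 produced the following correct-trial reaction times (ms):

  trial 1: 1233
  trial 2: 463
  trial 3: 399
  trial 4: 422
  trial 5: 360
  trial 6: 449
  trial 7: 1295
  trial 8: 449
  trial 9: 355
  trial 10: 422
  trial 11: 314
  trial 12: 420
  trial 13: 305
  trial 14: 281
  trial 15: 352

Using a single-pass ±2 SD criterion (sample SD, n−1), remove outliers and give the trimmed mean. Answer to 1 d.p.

n = 15, ΣRT = 7519, M = 501.267
Σ(x−M)² = 1387740.93; s = √(1387740.93/14) = 314.840
Cutoffs: 501.267 ± 2·314.840 → [-128.4, 1130.9]
Outside: 1233, 1295 → excluded.
Retained (n=13): Σ = 4991, mean = 4991/13 = 383.923

383.9 ms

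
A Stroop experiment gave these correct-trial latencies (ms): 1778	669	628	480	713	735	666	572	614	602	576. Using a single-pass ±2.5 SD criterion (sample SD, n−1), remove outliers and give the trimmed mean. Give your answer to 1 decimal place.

625.5 ms

n = 11, ΣRT = 8033, M = 730.273
Σ(x−M)² = 1257858.18; s = √(1257858.18/10) = 354.663
Cutoffs: 730.273 ± 2.5·354.663 → [-156.4, 1616.9]
Outside: 1778 → excluded.
Retained (n=10): Σ = 6255, mean = 6255/10 = 625.500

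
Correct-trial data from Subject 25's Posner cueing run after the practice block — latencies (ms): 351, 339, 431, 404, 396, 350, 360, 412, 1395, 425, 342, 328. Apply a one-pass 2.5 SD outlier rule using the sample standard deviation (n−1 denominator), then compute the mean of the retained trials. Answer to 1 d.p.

376.2 ms

n = 12, ΣRT = 5533, M = 461.083
Σ(x−M)² = 965782.92; s = √(965782.92/11) = 296.308
Cutoffs: 461.083 ± 2.5·296.308 → [-279.7, 1201.9]
Outside: 1395 → excluded.
Retained (n=11): Σ = 4138, mean = 4138/11 = 376.182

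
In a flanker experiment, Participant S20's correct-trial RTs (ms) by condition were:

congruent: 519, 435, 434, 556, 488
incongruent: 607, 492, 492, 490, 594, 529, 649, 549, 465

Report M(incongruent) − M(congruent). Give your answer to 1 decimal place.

M(congruent) = 2432/5 = 486.400
M(incongruent) = 4867/9 = 540.778
Difference = 540.778 − 486.400 = 54.378 ms

54.4 ms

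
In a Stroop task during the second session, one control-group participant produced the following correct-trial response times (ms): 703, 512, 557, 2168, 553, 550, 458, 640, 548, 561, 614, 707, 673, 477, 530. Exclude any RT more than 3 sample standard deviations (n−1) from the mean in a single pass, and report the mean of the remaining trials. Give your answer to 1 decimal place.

577.4 ms

n = 15, ΣRT = 10251, M = 683.400
Σ(x−M)² = 2442193.60; s = √(2442193.60/14) = 417.663
Cutoffs: 683.400 ± 3·417.663 → [-569.6, 1936.4]
Outside: 2168 → excluded.
Retained (n=14): Σ = 8083, mean = 8083/14 = 577.357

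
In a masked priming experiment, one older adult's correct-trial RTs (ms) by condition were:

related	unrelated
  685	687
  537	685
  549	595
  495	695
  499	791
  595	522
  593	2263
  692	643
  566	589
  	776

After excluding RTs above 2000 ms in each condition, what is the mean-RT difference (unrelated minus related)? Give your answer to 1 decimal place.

unrelated: exclude 2263
M(related) = 5211/9 = 579.000
M(unrelated) = 5983/9 = 664.778
Difference = 664.778 − 579.000 = 85.778 ms

85.8 ms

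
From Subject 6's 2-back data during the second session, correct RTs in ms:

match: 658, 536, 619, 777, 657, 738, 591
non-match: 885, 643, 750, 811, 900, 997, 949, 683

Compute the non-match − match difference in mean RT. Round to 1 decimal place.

173.5 ms

M(match) = 4576/7 = 653.714
M(non-match) = 6618/8 = 827.250
Difference = 827.250 − 653.714 = 173.536 ms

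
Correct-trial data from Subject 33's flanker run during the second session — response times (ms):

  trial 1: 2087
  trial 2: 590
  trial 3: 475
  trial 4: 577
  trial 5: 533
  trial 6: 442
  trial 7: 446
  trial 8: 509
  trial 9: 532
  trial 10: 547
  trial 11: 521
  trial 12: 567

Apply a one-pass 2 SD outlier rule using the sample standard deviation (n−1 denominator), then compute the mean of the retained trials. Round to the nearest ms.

n = 12, ΣRT = 7826, M = 652.167
Σ(x−M)² = 2270979.67; s = √(2270979.67/11) = 454.371
Cutoffs: 652.167 ± 2·454.371 → [-256.6, 1560.9]
Outside: 2087 → excluded.
Retained (n=11): Σ = 5739, mean = 5739/11 = 521.727

522 ms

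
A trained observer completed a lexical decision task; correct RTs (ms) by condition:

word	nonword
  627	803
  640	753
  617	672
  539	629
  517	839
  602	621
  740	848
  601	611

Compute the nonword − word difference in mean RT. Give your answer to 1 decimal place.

111.6 ms

M(word) = 4883/8 = 610.375
M(nonword) = 5776/8 = 722.000
Difference = 722.000 − 610.375 = 111.625 ms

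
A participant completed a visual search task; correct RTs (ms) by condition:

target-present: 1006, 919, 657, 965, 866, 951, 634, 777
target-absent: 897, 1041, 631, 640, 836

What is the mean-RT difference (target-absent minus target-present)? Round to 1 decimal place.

-37.9 ms

M(target-present) = 6775/8 = 846.875
M(target-absent) = 4045/5 = 809.000
Difference = 809.000 − 846.875 = -37.875 ms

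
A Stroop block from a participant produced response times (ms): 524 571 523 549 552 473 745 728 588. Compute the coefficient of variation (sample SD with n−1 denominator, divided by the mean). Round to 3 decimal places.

0.159

n = 9, Σ = 5253, M = 583.6667
Σ(x−M)² = 68732.000; s = √(68732.000/8) = 92.6903
CV = 92.6903 / 583.6667 = 0.15881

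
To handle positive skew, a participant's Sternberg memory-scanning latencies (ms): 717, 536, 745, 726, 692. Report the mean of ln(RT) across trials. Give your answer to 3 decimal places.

6.520

ln(RT): 6.5751, 6.2841, 6.6134, 6.5876, 6.5396
Σ ln(RT) = 32.5997
Mean = 32.5997/5 = 6.51995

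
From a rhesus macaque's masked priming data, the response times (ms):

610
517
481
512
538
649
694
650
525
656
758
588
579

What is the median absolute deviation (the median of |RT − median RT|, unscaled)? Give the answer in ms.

63 ms

Sorted: 481, 512, 517, 525, 538, 579, 588, 610, 649, 650, 656, 694, 758 → median = 588
|x − 588|: 22, 71, 107, 76, 50, 61, 106, 62, 63, 68, 170, 0, 9
Sorted deviations: 0, 9, 22, 50, 61, 62, 63, 68, 71, 76, 106, 107, 170 → MAD = 63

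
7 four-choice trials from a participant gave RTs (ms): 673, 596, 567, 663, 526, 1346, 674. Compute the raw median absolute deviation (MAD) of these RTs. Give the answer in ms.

67 ms

Sorted: 526, 567, 596, 663, 673, 674, 1346 → median = 663
|x − 663|: 10, 67, 96, 0, 137, 683, 11
Sorted deviations: 0, 10, 11, 67, 96, 137, 683 → MAD = 67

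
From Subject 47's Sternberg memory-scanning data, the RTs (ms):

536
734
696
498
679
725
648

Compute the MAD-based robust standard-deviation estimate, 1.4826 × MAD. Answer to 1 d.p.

Sorted: 498, 536, 648, 679, 696, 725, 734 → median = 679
|x − 679| sorted: 0, 17, 31, 46, 55, 143, 181 → MAD = 46
Robust SD ≈ 1.4826 × 46 = 68.200

68.2 ms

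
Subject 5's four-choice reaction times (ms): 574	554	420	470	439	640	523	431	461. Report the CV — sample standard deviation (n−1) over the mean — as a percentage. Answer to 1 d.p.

n = 9, Σ = 4512, M = 501.3333
Σ(x−M)² = 45808.000; s = √(45808.000/8) = 75.6703
CV = 75.6703 / 501.3333 = 0.15094 = 15.094%

15.1%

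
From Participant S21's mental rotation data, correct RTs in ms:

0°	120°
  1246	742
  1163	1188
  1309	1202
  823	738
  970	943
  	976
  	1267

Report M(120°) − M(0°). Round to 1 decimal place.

M(0°) = 5511/5 = 1102.200
M(120°) = 7056/7 = 1008.000
Difference = 1008.000 − 1102.200 = -94.200 ms

-94.2 ms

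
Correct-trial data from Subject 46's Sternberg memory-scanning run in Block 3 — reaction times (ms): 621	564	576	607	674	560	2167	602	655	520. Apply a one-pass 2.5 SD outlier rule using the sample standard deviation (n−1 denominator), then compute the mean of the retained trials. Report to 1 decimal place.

n = 10, ΣRT = 7546, M = 754.600
Σ(x−M)² = 2235344.40; s = √(2235344.40/9) = 498.369
Cutoffs: 754.600 ± 2.5·498.369 → [-491.3, 2000.5]
Outside: 2167 → excluded.
Retained (n=9): Σ = 5379, mean = 5379/9 = 597.667

597.7 ms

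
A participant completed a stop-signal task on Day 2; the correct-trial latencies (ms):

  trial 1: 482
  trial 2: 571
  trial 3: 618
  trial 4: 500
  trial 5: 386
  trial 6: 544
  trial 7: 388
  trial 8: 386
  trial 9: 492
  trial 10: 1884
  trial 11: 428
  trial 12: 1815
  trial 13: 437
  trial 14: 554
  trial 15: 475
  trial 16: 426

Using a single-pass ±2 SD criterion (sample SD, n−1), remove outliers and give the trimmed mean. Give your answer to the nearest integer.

478 ms

n = 16, ΣRT = 10386, M = 649.125
Σ(x−M)² = 3366863.75; s = √(3366863.75/15) = 473.770
Cutoffs: 649.125 ± 2·473.770 → [-298.4, 1596.7]
Outside: 1815, 1884 → excluded.
Retained (n=14): Σ = 6687, mean = 6687/14 = 477.643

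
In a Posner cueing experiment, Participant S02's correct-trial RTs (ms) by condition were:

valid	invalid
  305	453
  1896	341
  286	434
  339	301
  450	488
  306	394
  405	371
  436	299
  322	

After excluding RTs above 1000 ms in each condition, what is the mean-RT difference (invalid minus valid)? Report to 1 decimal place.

valid: exclude 1896
M(valid) = 2849/8 = 356.125
M(invalid) = 3081/8 = 385.125
Difference = 385.125 − 356.125 = 29.000 ms

29.0 ms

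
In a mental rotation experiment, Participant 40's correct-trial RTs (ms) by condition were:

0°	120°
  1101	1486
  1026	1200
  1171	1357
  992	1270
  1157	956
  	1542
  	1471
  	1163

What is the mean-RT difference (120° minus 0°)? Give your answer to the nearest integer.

M(0°) = 5447/5 = 1089.400
M(120°) = 10445/8 = 1305.625
Difference = 1305.625 − 1089.400 = 216.225 ms

216 ms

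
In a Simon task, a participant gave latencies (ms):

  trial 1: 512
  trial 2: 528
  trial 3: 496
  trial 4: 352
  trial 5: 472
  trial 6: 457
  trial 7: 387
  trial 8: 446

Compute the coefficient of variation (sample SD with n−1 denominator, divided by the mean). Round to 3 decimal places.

0.133

n = 8, Σ = 3650, M = 456.2500
Σ(x−M)² = 25853.500; s = √(25853.500/7) = 60.7730
CV = 60.7730 / 456.2500 = 0.13320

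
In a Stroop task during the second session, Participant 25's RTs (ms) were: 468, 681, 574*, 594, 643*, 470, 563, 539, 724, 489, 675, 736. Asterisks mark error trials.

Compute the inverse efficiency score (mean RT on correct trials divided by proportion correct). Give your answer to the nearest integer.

713 ms

Correct trials (n=10): 468, 681, 594, 470, 563, 539, 724, 489, 675, 736
Mean correct RT = 5939/10 = 593.9000 ms
Proportion correct = 10/12
IES = 593.9000 / (10/12) = 712.680 ms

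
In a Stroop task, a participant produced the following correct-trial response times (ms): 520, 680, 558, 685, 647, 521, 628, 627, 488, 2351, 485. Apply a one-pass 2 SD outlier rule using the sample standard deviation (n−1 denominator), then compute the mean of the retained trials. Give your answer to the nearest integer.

584 ms

n = 11, ΣRT = 8190, M = 744.545
Σ(x−M)² = 2893694.73; s = √(2893694.73/10) = 537.931
Cutoffs: 744.545 ± 2·537.931 → [-331.3, 1820.4]
Outside: 2351 → excluded.
Retained (n=10): Σ = 5839, mean = 5839/10 = 583.900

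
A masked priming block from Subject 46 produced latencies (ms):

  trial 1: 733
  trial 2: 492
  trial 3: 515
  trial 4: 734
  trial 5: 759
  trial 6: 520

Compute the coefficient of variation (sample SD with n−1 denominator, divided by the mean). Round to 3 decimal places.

n = 6, Σ = 3753, M = 625.5000
Σ(x−M)² = 82313.500; s = √(82313.500/5) = 128.3071
CV = 128.3071 / 625.5000 = 0.20513

0.205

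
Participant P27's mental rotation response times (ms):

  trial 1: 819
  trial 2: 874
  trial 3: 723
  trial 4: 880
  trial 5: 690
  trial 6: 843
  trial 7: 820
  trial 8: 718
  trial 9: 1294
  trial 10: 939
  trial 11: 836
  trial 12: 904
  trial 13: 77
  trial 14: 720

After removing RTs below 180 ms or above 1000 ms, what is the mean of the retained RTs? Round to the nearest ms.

814 ms

Excluded: 77, 1294
Retained (n=12): Σ = 9766
Mean = 9766/12 = 813.8333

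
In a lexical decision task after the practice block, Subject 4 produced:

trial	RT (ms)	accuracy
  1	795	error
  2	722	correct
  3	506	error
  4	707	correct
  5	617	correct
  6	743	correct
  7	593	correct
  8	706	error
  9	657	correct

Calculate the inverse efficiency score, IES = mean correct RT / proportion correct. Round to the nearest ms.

Correct trials (n=6): 722, 707, 617, 743, 593, 657
Mean correct RT = 4039/6 = 673.1667 ms
Proportion correct = 6/9
IES = 673.1667 / (6/9) = 1009.750 ms

1010 ms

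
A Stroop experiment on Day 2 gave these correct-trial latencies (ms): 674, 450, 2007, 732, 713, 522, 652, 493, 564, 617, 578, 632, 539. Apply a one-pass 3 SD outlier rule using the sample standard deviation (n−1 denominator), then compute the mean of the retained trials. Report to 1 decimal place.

n = 13, ΣRT = 9173, M = 705.615
Σ(x−M)² = 1919859.08; s = √(1919859.08/12) = 399.985
Cutoffs: 705.615 ± 3·399.985 → [-494.3, 1905.6]
Outside: 2007 → excluded.
Retained (n=12): Σ = 7166, mean = 7166/12 = 597.167

597.2 ms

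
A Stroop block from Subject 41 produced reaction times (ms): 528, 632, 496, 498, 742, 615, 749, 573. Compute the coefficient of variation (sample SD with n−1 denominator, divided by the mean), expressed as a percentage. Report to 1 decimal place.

16.6%

n = 8, Σ = 4833, M = 604.1250
Σ(x−M)² = 70610.875; s = √(70610.875/7) = 100.4354
CV = 100.4354 / 604.1250 = 0.16625 = 16.625%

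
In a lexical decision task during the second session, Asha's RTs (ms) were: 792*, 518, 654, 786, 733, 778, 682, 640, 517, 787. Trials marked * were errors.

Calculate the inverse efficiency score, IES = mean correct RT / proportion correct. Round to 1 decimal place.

Correct trials (n=9): 518, 654, 786, 733, 778, 682, 640, 517, 787
Mean correct RT = 6095/9 = 677.2222 ms
Proportion correct = 9/10
IES = 677.2222 / (9/10) = 752.469 ms

752.5 ms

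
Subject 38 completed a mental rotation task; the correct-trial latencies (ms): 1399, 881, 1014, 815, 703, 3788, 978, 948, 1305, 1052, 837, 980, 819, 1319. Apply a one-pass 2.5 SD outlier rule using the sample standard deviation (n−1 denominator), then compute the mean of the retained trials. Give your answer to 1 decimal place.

n = 14, ΣRT = 16838, M = 1202.714
Σ(x−M)² = 7754040.86; s = √(7754040.86/13) = 772.311
Cutoffs: 1202.714 ± 2.5·772.311 → [-728.1, 3133.5]
Outside: 3788 → excluded.
Retained (n=13): Σ = 13050, mean = 13050/13 = 1003.846

1003.8 ms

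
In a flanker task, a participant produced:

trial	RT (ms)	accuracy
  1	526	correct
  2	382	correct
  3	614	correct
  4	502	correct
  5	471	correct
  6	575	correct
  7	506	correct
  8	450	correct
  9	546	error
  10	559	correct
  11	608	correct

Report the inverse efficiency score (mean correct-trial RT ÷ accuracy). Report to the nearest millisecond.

Correct trials (n=10): 526, 382, 614, 502, 471, 575, 506, 450, 559, 608
Mean correct RT = 5193/10 = 519.3000 ms
Proportion correct = 10/11
IES = 519.3000 / (10/11) = 571.230 ms

571 ms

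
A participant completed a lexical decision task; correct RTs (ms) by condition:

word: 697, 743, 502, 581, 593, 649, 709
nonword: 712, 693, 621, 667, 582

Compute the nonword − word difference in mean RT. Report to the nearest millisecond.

M(word) = 4474/7 = 639.143
M(nonword) = 3275/5 = 655.000
Difference = 655.000 − 639.143 = 15.857 ms

16 ms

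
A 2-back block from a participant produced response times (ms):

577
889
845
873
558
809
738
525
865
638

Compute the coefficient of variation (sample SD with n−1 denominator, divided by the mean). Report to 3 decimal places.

n = 10, Σ = 7317, M = 731.7000
Σ(x−M)² = 186938.100; s = √(186938.100/9) = 144.1211
CV = 144.1211 / 731.7000 = 0.19697

0.197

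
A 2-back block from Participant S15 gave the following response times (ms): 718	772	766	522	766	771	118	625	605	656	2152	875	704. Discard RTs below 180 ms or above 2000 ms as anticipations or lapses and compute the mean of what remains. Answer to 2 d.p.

Excluded: 118, 2152
Retained (n=11): Σ = 7780
Mean = 7780/11 = 707.2727

707.27 ms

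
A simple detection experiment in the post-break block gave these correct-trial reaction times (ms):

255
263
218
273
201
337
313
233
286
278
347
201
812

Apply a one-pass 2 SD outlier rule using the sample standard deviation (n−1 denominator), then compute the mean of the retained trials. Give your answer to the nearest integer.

n = 13, ΣRT = 4017, M = 309.000
Σ(x−M)² = 300456.00; s = √(300456.00/12) = 158.234
Cutoffs: 309.000 ± 2·158.234 → [-7.5, 625.5]
Outside: 812 → excluded.
Retained (n=12): Σ = 3205, mean = 3205/12 = 267.083

267 ms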